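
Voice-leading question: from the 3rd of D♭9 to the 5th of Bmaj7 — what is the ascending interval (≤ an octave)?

The 3rd of D♭9 is F; the 5th of Bmaj7 is F♯.
From F to F♯: 1 semitone over a unison = augmented.

augmented 1st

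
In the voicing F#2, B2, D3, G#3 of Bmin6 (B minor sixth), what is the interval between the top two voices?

augmented 4th

Those voices are D3 and G#3.
4 letter names make it a fourth; at 6 semitones (a half step wider than perfect) the quality is augmented.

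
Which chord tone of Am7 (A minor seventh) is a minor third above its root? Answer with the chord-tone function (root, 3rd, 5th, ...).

3rd

A minor seventh is spelled A–C–E–G.
The root is A. A minor third above A is C.
C is the chord's 3rd.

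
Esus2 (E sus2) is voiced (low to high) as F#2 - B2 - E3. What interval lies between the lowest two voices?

Those voices are F#2 and B2.
From F# to B is 5 semitones, exactly the perfect fourth.

P4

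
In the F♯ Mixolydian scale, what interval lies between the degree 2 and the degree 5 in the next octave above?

The scale runs F♯ G♯ A♯ B C♯ D♯ E.
That puts G♯ below C♯.
G♯ up to C♯ spans 11 letter names and 17 semitones — a perfect eleventh.

perfect eleventh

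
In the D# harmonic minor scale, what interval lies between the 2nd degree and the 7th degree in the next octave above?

major 13th

The scale runs D# E# F# G# A# B C##.
So we need the interval from E# up to C##.
E# up to C## spans 13 letter names and 21 semitones — a major thirteenth.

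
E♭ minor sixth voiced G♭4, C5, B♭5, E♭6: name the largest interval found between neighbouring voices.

minor 7th

Adjacent intervals: G♭4→C5 = augmented fourth; C5→B♭5 = minor seventh; B♭5→E♭6 = perfect fourth.
The largest is C5 to B♭5, a minor seventh (10 semitones).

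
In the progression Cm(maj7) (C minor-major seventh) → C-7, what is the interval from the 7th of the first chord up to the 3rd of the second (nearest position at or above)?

Cm(maj7) (C minor-major seventh) has B as its 7th, and C-7 has E♭ as its 3rd.
B up to E♭ is 4 semitones, a half step narrower than a perfect fourth, so the interval is diminished.

diminished fourth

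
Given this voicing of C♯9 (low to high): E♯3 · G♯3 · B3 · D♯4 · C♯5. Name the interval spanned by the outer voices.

The outer voices are E♯3 and C♯5.
13 letter names make it a thirteenth; at 20 semitones (a half step narrower than major) the quality is minor.

m13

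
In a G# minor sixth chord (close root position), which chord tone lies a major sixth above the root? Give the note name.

G#m6 is spelled G#-B-D#-E#.
The root is G#. A major sixth above G# is E#.
E# is the chord's 6th.

E#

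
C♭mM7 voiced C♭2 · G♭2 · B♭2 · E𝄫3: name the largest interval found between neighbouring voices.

Adjacent intervals: C♭2→G♭2 = perfect fifth; G♭2→B♭2 = major third; B♭2→E𝄫3 = diminished fourth.
The largest is C♭2 to G♭2, a perfect fifth (7 semitones).

perfect fifth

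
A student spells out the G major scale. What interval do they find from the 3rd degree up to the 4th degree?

Spelling the G major scale: G A B C D E F#.
That puts B below C.
B up to C is 1 semitone, a half step narrower than a major second, so the interval is minor.

minor 2nd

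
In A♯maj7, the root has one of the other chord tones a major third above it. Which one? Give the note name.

A♯ major seventh: A♯–C𝄪–E♯–G𝄪.
The root is A♯. A major third above A♯ is C𝄪.
C𝄪 is the chord's 3rd.

C##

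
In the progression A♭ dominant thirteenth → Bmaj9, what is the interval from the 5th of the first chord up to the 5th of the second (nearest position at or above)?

augmented second

A♭ dominant thirteenth has E♭ as its 5th, and Bmaj9 has F♯ as its 5th.
2 letter names make it a second; at 3 semitones (a half step wider than major) the quality is augmented.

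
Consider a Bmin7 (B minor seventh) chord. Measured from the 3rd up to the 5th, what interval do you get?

major third

Spelling the chord: B-D-F#-A.
So we need the interval from D up to F#.
D up to F# spans 3 letter names and 4 semitones — a major third.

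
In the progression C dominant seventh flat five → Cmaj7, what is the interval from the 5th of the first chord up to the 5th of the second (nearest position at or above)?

augmented 1st

C dominant seventh flat five has G♭ as its 5th, and Cmaj7 has G as its 5th.
1 letter names make it a unison; at 1 semitone (a half step wider than perfect) the quality is augmented.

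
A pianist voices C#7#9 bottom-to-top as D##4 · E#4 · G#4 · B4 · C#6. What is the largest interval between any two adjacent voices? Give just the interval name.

major ninth

Adjacent intervals: D##4→E#4 = minor second; E#4→G#4 = minor third; G#4→B4 = minor third; B4→C#6 = major ninth.
The largest is B4 to C#6, a major ninth (14 semitones).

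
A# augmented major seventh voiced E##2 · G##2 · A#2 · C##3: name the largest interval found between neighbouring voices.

Adjacent intervals: E##2→G##2 = minor third; G##2→A#2 = minor second; A#2→C##3 = major third.
The largest is A#2 to C##3, a major third (4 semitones).

major third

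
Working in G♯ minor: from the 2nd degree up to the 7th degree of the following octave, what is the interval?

m13

The scale runs G♯ A♯ B C♯ D♯ E F♯.
2nd degree = A♯; scale degree 7 (up an octave) = F♯.
A♯ up to F♯ is 20 semitones, a half step narrower than a major thirteenth, so the interval is minor.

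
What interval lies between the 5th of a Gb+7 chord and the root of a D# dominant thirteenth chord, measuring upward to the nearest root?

augmented unison

Gb+7 has D as its 5th, and D# dominant thirteenth has D# as its root.
D up to D# is 1 semitone, a half step wider than a perfect unison, so the interval is augmented.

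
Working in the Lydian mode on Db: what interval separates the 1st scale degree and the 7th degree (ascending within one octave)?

major seventh

Spelling the Lydian mode on Db: Db Eb F G Ab Bb C.
1st scale degree = Db; 7th scale degree = C.
From Db to C is 11 semitones, exactly the major seventh.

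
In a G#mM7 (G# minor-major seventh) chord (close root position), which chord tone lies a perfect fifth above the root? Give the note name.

D#

G#mM7 (G# minor-major seventh) is spelled G#-B-D#-F##.
The root is G#. A perfect fifth above G# is D#.
D# is the chord's 5th.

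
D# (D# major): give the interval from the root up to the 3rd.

major third

Spelling the chord: D# F## A#.
So we need the interval from D# up to F##.
D# up to F## spans 3 letter names and 4 semitones — a major third.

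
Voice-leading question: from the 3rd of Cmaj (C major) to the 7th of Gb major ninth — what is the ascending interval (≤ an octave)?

Cmaj (C major) has E as its 3rd, and Gb major ninth has F as its 7th.
From E to F: 1 semitone over a second = minor.

m2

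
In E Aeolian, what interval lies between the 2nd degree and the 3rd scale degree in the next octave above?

m9

Spelling E Aeolian: E F♯ G A B C D.
So we need the interval from F♯ up to G.
9 letter names make it a ninth; at 13 semitones (a half step narrower than major) the quality is minor.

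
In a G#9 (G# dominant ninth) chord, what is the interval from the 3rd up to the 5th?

minor third

G# dominant ninth is spelled G# B# D# F# A#.
That puts B# below D#.
3 letter names make it a third; at 3 semitones (a half step narrower than major) the quality is minor.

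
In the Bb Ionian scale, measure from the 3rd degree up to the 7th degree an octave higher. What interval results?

perfect twelfth

Spelling the Bb Ionian scale: Bb C D Eb F G A.
That puts D below A.
D up to A spans 12 letter names and 19 semitones — a perfect twelfth.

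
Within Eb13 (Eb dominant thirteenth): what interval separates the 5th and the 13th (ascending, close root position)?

Spelling the chord: Eb-G-Bb-Db-F-C.
5th = Bb; 13th = C.
From Bb to C is 14 semitones, exactly the major ninth.

M9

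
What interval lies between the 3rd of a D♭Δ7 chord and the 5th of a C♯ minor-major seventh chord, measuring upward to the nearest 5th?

augmented second

D♭Δ7 has F as its 3rd, and C♯ minor-major seventh has G♯ as its 5th.
F up to G♯ is 3 semitones, a half step wider than a major second, so the interval is augmented.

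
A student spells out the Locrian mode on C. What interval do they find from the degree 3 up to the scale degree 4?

major second

Spelling the Locrian mode on C: C Db Eb F Gb Ab Bb.
That puts Eb below F.
Counting 2 letters and 2 half steps from Eb gives a major second.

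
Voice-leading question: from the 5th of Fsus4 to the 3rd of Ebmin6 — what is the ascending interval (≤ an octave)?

diminished fifth

The 5th of Fsus4 is C; the 3rd of Ebmin6 is Gb.
From C to Gb: 6 semitones over a fifth = diminished.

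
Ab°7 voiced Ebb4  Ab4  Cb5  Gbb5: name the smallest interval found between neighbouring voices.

minor third

Adjacent intervals: Ebb4→Ab4 = augmented fourth; Ab4→Cb5 = minor third; Cb5→Gbb5 = diminished fifth.
The smallest is Ab4 to Cb5, a minor third (3 semitones).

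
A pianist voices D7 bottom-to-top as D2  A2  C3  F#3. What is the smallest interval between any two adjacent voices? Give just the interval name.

minor 3rd

Adjacent intervals: D2→A2 = perfect fifth; A2→C3 = minor third; C3→F#3 = augmented fourth.
The smallest is A2 to C3, a minor third (3 semitones).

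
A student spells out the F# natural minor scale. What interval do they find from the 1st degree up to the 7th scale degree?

minor seventh

The scale runs F# G# A B C# D E.
The 1st degree is F# and the 7th scale degree is E.
From F# to E: 10 semitones over a seventh = minor.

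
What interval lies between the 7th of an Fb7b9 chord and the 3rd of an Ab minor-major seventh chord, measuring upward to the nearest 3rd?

major sixth

The 7th of Fb7b9 is Ebb; the 3rd of Ab minor-major seventh is Cb.
Counting 6 letters and 9 half steps from Ebb gives a major sixth.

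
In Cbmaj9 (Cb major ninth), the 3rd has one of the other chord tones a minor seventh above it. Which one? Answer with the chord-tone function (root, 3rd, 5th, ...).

Spelling the chord: Cb-Eb-Gb-Bb-Db.
The 3rd is Eb. A minor seventh above Eb is Db.
Db is the chord's 9th.

9th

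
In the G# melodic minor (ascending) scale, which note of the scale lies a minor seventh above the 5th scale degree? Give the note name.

The scale is G# A# B C# D# E# F##.
The 5th scale degree is D#; a minor seventh above that is C# — scale degree 4.

C#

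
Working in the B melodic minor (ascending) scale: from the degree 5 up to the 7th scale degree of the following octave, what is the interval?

B melodic minor: B C# D E F# G# A#.
That puts F# below A#.
Counting 10 letters and 16 half steps from F# gives a major tenth.

M10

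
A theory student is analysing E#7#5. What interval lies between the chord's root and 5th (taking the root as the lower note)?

E#aug7: E#-G##-B##-D#.
Root = E#; 5th = B##.
E# up to B## is 8 semitones, a half step wider than a perfect fifth, so the interval is augmented.

A5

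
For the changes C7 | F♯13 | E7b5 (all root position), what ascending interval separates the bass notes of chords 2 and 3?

The roots are F♯ and E.
F♯ up to E is 10 semitones, a half step narrower than a major seventh, so the interval is minor.

minor 7th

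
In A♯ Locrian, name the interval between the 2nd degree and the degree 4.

Spelling A♯ Locrian: A♯ B C♯ D♯ E F♯ G♯.
So we need the interval from B up to D♯.
B up to D♯ spans 3 letter names and 4 semitones — a major third.

major 3rd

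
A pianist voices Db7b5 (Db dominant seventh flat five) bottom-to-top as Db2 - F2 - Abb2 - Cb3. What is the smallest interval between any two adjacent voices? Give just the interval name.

Adjacent intervals: Db2→F2 = major third; F2→Abb2 = diminished third; Abb2→Cb3 = major third.
The smallest is F2 to Abb2, a diminished third (2 semitones).

d3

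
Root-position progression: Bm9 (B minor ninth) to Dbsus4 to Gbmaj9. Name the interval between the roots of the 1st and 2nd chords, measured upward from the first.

The roots are B and Db.
From B to Db: 2 semitones over a third = diminished.

d3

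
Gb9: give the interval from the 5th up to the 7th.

Gb9 is spelled Gb Bb Db Fb Ab.
The 5th is Db and the 7th is Fb.
3 letter names make it a third; at 3 semitones (a half step narrower than major) the quality is minor.

minor third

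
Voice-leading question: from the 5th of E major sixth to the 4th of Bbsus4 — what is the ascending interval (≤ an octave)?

diminished fourth

The 5th of E major sixth is B; the 4th of Bbsus4 is Eb.
B up to Eb is 4 semitones, a half step narrower than a perfect fourth, so the interval is diminished.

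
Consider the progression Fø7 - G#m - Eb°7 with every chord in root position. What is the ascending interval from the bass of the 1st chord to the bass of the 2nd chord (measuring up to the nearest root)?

The roots are F and G#.
2 letter names make it a second; at 3 semitones (a half step wider than major) the quality is augmented.

augmented second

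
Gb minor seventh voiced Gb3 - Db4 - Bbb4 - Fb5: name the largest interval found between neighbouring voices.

Adjacent intervals: Gb3→Db4 = perfect fifth; Db4→Bbb4 = minor sixth; Bbb4→Fb5 = perfect fifth.
The largest is Db4 to Bbb4, a minor sixth (8 semitones).

minor sixth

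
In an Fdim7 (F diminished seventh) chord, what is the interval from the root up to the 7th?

d7

The chord tones of F diminished seventh are F A♭ C♭ E𝄫.
The root is F and the 7th is E𝄫.
7 letter names make it a seventh; at 9 semitones (a whole step narrower than major) the quality is diminished.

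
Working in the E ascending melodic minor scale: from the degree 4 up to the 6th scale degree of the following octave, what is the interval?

E melodic minor: E F♯ G A B C♯ D♯.
Degree 4 = A; scale degree 6 (up an octave) = C♯.
A up to C♯ spans 10 letter names and 16 semitones — a major tenth.

major tenth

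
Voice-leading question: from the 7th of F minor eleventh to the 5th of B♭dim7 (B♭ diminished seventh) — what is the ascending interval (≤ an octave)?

The 7th of F minor eleventh is E♭; the 5th of B♭dim7 (B♭ diminished seventh) is F♭.
E♭ up to F♭ is 1 semitone, a half step narrower than a major second, so the interval is minor.

minor 2nd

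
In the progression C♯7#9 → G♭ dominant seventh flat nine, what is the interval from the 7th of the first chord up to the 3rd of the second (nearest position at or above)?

The 7th of C♯7#9 is B; the 3rd of G♭ dominant seventh flat nine is B♭.
B up to B♭ is 11 semitones, a half step narrower than a perfect octave, so the interval is diminished.

diminished 8th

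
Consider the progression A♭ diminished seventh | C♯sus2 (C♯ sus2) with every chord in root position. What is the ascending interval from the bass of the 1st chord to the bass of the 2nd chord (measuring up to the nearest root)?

A3

The roots are A♭ and C♯.
3 letter names make it a third; at 5 semitones (a half step wider than major) the quality is augmented.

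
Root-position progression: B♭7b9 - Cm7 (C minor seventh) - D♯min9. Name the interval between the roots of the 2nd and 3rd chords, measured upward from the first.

augmented second

The roots are C and D♯.
C up to D♯ is 3 semitones, a half step wider than a major second, so the interval is augmented.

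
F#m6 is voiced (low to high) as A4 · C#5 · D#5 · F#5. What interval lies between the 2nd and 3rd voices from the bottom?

Those voices are C#5 and D#5.
From C# to D# is 2 semitones, exactly the major second.

M2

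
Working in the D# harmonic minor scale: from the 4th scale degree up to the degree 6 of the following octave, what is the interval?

D# harmonic minor: D# E# F# G# A# B C##.
That puts G# below B.
G# up to B is 15 semitones, a half step narrower than a major tenth, so the interval is minor.

minor 10th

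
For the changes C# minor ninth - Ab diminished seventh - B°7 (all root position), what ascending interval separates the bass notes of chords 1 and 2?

The roots are C# and Ab.
C# up to Ab is 7 semitones, a whole step narrower than a major sixth, so the interval is diminished.

d6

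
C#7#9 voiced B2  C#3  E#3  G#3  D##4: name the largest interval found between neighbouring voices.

Adjacent intervals: B2→C#3 = major second; C#3→E#3 = major third; E#3→G#3 = minor third; G#3→D##4 = augmented fifth.
The largest is G#3 to D##4, an augmented fifth (8 semitones).

augmented 5th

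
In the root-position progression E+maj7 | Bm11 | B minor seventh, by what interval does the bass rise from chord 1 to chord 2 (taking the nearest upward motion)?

P5

The roots are E and B.
Counting 5 letters and 7 half steps from E gives a perfect fifth.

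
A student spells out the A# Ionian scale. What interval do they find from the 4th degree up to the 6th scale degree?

M3

The scale runs A# B# C## D# E# F## G##.
The 4th degree is D# and the 6th degree is F##.
D# up to F## spans 3 letter names and 4 semitones — a major third.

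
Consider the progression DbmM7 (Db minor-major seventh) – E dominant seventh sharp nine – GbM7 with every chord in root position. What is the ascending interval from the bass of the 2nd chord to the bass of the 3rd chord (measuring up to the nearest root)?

The roots are E and Gb.
From E to Gb: 2 semitones over a third = diminished.

diminished third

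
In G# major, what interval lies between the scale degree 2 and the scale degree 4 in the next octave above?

Spelling G# major: G# A# B# C# D# E# F##.
That puts A# below C#.
From A# to C#: 15 semitones over a tenth = minor.

minor tenth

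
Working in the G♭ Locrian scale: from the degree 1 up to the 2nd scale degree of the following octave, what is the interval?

Spelling the G♭ Locrian scale: G♭ A𝄫 B𝄫 C♭ D𝄫 E𝄫 F♭.
So we need the interval from G♭ up to A𝄫.
From G♭ to A𝄫: 13 semitones over a ninth = minor.

minor 9th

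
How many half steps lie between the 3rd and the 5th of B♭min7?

Spelling the chord: B♭-D♭-F-A♭.
D♭ to F is a major third: 4 semitones.

4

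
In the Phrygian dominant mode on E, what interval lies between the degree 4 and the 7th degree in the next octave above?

Spelling the Phrygian dominant mode on E: E F G# A B C D.
The degree 4 is A and the scale degree 7 (up an octave) is D.
From A to D is 17 semitones, exactly the perfect eleventh.

perfect eleventh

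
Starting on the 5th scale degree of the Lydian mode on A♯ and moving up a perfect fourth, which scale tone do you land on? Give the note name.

The scale is A♯ B♯ C𝄪 D𝄪 E♯ F𝄪 G𝄪.
The 5th scale degree is E♯; a perfect fourth above that is A♯ — scale degree 1.

A#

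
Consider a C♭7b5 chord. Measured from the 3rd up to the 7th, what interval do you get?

diminished fifth

C♭ dominant seventh flat five is spelled C♭-E♭-G𝄫-B𝄫.
That puts E♭ below B𝄫.
5 letter names make it a fifth; at 6 semitones (a half step narrower than perfect) the quality is diminished.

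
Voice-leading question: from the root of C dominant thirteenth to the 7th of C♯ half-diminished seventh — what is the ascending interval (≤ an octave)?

major seventh

The root of C dominant thirteenth is C; the 7th of C♯ half-diminished seventh is B.
From C to B is 11 semitones, exactly the major seventh.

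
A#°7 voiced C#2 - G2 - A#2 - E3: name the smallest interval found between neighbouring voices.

augmented second

Adjacent intervals: C#2→G2 = diminished fifth; G2→A#2 = augmented second; A#2→E3 = diminished fifth.
The smallest is G2 to A#2, an augmented second (3 semitones).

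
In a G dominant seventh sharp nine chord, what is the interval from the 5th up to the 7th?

minor 3rd

The chord tones of G7#9 (G dominant seventh sharp nine) are G B D F A♯.
So we need the interval from D up to F.
D up to F is 3 semitones, a half step narrower than a major third, so the interval is minor.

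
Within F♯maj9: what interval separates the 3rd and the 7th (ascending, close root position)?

F♯maj9 (F♯ major ninth): F♯, A♯, C♯, E♯, G♯.
3rd = A♯; 7th = E♯.
Counting 5 letters and 7 half steps from A♯ gives a perfect fifth.

perfect 5th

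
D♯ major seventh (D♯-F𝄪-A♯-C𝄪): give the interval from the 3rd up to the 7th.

So we need the interval from F𝄪 up to C𝄪.
From F𝄪 to C𝄪 is 7 semitones, exactly the perfect fifth.

perfect fifth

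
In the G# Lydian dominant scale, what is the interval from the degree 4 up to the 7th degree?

diminished fourth

G# lydian dominant: G# A# B# C## D# E# F#.
So we need the interval from C## up to F#.
From C## to F#: 4 semitones over a fourth = diminished.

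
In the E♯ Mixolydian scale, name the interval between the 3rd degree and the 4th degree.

Spelling the E♯ Mixolydian scale: E♯ F𝄪 G𝄪 A♯ B♯ C𝄪 D♯.
That puts G𝄪 below A♯.
From G𝄪 to A♯: 1 semitone over a second = minor.

minor second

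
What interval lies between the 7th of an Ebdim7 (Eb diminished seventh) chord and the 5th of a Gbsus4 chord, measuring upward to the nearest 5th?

The 7th of Ebdim7 (Eb diminished seventh) is Dbb; the 5th of Gbsus4 is Db.
Dbb up to Db is 1 semitone, a half step wider than a perfect unison, so the interval is augmented.

augmented 1st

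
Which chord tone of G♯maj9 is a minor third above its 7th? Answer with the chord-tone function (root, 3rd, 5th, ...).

9th

Spelling the chord: G♯, B♯, D♯, F𝄪, A♯.
The 7th is F𝄪. A minor third above F𝄪 is A♯.
A♯ is the chord's 9th.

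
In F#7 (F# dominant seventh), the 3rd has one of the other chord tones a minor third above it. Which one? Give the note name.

C#

Spelling the chord: F#, A#, C#, E.
The 3rd is A#. A minor third above A# is C#.
C# is the chord's 5th.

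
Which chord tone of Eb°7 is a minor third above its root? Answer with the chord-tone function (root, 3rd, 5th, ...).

3rd

The chord tones of Eb°7 (Eb diminished seventh) are Eb, Gb, Bbb, Dbb.
The root is Eb. A minor third above Eb is Gb.
Gb is the chord's 3rd.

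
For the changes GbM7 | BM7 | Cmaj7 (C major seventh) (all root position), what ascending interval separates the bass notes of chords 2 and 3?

The roots are B and C.
From B to C: 1 semitone over a second = minor.

minor 2nd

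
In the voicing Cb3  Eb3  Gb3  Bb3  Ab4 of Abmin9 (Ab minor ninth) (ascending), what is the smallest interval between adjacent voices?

Adjacent intervals: Cb3→Eb3 = major third; Eb3→Gb3 = minor third; Gb3→Bb3 = major third; Bb3→Ab4 = minor seventh.
The smallest is Eb3 to Gb3, a minor third (3 semitones).

minor 3rd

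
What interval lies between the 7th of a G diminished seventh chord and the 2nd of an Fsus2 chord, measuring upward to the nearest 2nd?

G diminished seventh has Fb as its 7th, and Fsus2 has G as its 2nd.
2 letter names make it a second; at 3 semitones (a half step wider than major) the quality is augmented.

augmented 2nd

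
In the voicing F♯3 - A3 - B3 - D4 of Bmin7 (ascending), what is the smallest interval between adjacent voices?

Adjacent intervals: F♯3→A3 = minor third; A3→B3 = major second; B3→D4 = minor third.
The smallest is A3 to B3, a major second (2 semitones).

major 2nd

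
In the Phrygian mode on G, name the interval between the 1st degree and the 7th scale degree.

G phrygian: G Ab Bb C D Eb F.
That puts G below F.
G up to F is 10 semitones, a half step narrower than a major seventh, so the interval is minor.

minor seventh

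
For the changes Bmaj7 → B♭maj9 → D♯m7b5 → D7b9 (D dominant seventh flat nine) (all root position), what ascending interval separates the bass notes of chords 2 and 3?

augmented third

The roots are B♭ and D♯.
From B♭ to D♯: 5 semitones over a third = augmented.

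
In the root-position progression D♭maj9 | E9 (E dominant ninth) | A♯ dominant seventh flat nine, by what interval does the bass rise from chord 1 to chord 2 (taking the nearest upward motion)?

The roots are D♭ and E.
From D♭ to E: 3 semitones over a second = augmented.

augmented second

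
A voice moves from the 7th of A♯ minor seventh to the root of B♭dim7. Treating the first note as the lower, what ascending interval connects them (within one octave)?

diminished 3rd

The 7th of A♯ minor seventh is G♯; the root of B♭dim7 is B♭.
From G♯ to B♭: 2 semitones over a third = diminished.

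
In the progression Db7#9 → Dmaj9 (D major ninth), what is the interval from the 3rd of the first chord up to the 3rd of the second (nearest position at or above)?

The 3rd of Db7#9 is F; the 3rd of Dmaj9 (D major ninth) is F#.
1 letter names make it a unison; at 1 semitone (a half step wider than perfect) the quality is augmented.

augmented 1st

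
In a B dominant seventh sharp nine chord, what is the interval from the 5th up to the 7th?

minor 3rd

B7#9 (B dominant seventh sharp nine) is spelled B–D♯–F♯–A–C𝄪.
The 5th is F♯ and the 7th is A.
F♯ up to A is 3 semitones, a half step narrower than a major third, so the interval is minor.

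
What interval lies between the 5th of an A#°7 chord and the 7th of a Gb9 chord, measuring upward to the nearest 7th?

diminished 2nd

The 5th of A#°7 is E; the 7th of Gb9 is Fb.
From E to Fb: 0 semitones over a second = diminished.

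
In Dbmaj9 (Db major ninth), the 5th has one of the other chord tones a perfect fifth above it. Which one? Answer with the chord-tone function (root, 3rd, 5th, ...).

9th

The chord tones of Db major ninth are Db, F, Ab, C, Eb.
The 5th is Ab. A perfect fifth above Ab is Eb.
Eb is the chord's 9th.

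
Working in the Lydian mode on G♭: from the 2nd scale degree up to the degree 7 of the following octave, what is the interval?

G♭ lydian: G♭ A♭ B♭ C D♭ E♭ F.
The 2nd scale degree is A♭ and the scale degree 7 (up an octave) is F.
Counting 13 letters and 21 half steps from A♭ gives a major thirteenth.

major 13th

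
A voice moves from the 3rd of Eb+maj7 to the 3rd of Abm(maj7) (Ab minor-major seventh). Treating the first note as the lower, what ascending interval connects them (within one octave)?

d4

The 3rd of Eb+maj7 is G; the 3rd of Abm(maj7) (Ab minor-major seventh) is Cb.
From G to Cb: 4 semitones over a fourth = diminished.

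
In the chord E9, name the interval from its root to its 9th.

E dominant ninth: E-G♯-B-D-F♯.
Root = E; 9th = F♯.
E up to F♯ spans 9 letter names and 14 semitones — a major ninth.

major 9th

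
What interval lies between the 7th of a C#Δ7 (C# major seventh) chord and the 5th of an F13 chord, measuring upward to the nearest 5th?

diminished second

C#Δ7 (C# major seventh) has B# as its 7th, and F13 has C as its 5th.
From B# to C: 0 semitones over a second = diminished.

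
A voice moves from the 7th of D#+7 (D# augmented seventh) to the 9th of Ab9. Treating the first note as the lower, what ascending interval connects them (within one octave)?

diminished 7th

The 7th of D#+7 (D# augmented seventh) is C#; the 9th of Ab9 is Bb.
From C# to Bb: 9 semitones over a seventh = diminished.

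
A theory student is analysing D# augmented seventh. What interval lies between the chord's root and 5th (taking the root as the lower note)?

augmented fifth

The chord tones of D#aug7 (D# augmented seventh) are D# F## A## C#.
Root = D#; 5th = A##.
5 letter names make it a fifth; at 8 semitones (a half step wider than perfect) the quality is augmented.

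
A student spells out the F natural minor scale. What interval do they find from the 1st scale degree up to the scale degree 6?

minor sixth

The scale runs F G A♭ B♭ C D♭ E♭.
So we need the interval from F up to D♭.
6 letter names make it a sixth; at 8 semitones (a half step narrower than major) the quality is minor.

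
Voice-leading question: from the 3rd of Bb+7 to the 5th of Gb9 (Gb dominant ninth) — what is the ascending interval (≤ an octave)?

Bb+7 has D as its 3rd, and Gb9 (Gb dominant ninth) has Db as its 5th.
D up to Db is 11 semitones, a half step narrower than a perfect octave, so the interval is diminished.

diminished 8th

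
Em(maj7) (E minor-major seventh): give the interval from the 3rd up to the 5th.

The chord tones of Em(maj7) are E-G-B-D#.
The 3rd is G and the 5th is B.
From G to B is 4 semitones, exactly the major third.

M3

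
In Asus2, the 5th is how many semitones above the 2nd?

A sus2: A B E.
B to E is a perfect fourth: 5 semitones.

5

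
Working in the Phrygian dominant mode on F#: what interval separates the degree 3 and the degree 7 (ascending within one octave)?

diminished fifth

Spelling the Phrygian dominant mode on F#: F# G A# B C# D E.
Degree 3 = A#; 7th scale degree = E.
5 letter names make it a fifth; at 6 semitones (a half step narrower than perfect) the quality is diminished.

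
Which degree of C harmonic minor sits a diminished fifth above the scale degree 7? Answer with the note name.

F

The scale is C D E♭ F G A♭ B.
The scale degree 7 is B; a diminished fifth above that is F — scale degree 4.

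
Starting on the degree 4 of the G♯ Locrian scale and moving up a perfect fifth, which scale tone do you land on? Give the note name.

G#

The scale is G♯ A B C♯ D E F♯.
The degree 4 is C♯; a perfect fifth above that is G♯ — scale degree 1.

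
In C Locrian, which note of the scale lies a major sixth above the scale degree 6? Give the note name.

The scale is C Db Eb F Gb Ab Bb.
The scale degree 6 is Ab; a major sixth above that is F — scale degree 4.

F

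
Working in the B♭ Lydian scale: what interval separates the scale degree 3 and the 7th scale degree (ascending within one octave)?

perfect fifth

B♭ lydian: B♭ C D E F G A.
That puts D below A.
D up to A spans 5 letter names and 7 semitones — a perfect fifth.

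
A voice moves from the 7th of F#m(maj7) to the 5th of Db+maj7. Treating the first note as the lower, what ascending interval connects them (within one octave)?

F#m(maj7) has E# as its 7th, and Db+maj7 has A as its 5th.
E# up to A is 4 semitones, a half step narrower than a perfect fourth, so the interval is diminished.

diminished fourth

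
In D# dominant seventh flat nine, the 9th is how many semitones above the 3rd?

D#7b9 is spelled D#–F##–A#–C#–E.
F## to E is a diminished seventh: 9 semitones.

9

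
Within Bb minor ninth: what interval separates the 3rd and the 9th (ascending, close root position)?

major seventh

Bbmin9 is spelled Bb, Db, F, Ab, C.
The 3rd is Db and the 9th is C.
Db up to C spans 7 letter names and 11 semitones — a major seventh.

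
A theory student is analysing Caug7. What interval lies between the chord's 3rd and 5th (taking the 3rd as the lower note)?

major third

Spelling the chord: C, E, G#, Bb.
So we need the interval from E up to G#.
From E to G# is 4 semitones, exactly the major third.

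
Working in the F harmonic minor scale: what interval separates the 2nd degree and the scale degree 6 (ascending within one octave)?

diminished 5th

Spelling the F harmonic minor scale: F G Ab Bb C Db E.
2nd degree = G; 6th scale degree = Db.
G up to Db is 6 semitones, a half step narrower than a perfect fifth, so the interval is diminished.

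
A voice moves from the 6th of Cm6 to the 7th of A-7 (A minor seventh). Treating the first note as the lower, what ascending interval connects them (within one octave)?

minor 7th

The 6th of Cm6 is A; the 7th of A-7 (A minor seventh) is G.
From A to G: 10 semitones over a seventh = minor.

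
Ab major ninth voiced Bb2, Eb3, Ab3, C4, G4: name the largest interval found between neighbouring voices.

Adjacent intervals: Bb2→Eb3 = perfect fourth; Eb3→Ab3 = perfect fourth; Ab3→C4 = major third; C4→G4 = perfect fifth.
The largest is C4 to G4, a perfect fifth (7 semitones).

perfect fifth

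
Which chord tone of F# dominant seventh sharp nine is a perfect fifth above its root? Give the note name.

F# dominant seventh sharp nine: F# A# C# E G##.
The root is F#. A perfect fifth above F# is C#.
C# is the chord's 5th.

C#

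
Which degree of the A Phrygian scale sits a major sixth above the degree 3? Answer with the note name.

The scale is A Bb C D E F G.
The degree 3 is C; a major sixth above that is A — scale degree 1.

A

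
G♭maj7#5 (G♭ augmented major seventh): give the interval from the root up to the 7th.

major seventh

G♭maj7#5 (G♭ augmented major seventh): G♭-B♭-D-F.
That puts G♭ below F.
G♭ up to F spans 7 letter names and 11 semitones — a major seventh.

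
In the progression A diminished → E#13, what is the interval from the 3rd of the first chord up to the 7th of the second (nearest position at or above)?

augmented second

The 3rd of A diminished is C; the 7th of E#13 is D#.
2 letter names make it a second; at 3 semitones (a half step wider than major) the quality is augmented.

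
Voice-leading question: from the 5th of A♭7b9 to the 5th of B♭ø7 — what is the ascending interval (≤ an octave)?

minor 2nd

The 5th of A♭7b9 is E♭; the 5th of B♭ø7 is F♭.
2 letter names make it a second; at 1 semitone (a half step narrower than major) the quality is minor.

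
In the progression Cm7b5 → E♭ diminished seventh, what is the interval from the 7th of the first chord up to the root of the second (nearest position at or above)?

Cm7b5 has B♭ as its 7th, and E♭ diminished seventh has E♭ as its root.
B♭ up to E♭ spans 4 letter names and 5 semitones — a perfect fourth.

perfect fourth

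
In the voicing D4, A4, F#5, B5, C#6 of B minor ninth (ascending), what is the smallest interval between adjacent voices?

major 2nd

Adjacent intervals: D4→A4 = perfect fifth; A4→F#5 = major sixth; F#5→B5 = perfect fourth; B5→C#6 = major second.
The smallest is B5 to C#6, a major second (2 semitones).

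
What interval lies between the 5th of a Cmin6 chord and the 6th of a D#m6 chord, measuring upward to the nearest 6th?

The 5th of Cmin6 is G; the 6th of D#m6 is B#.
G up to B# is 5 semitones, a half step wider than a major third, so the interval is augmented.

augmented third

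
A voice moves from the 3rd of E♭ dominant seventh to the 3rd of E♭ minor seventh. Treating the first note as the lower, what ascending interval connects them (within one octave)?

diminished octave

E♭ dominant seventh has G as its 3rd, and E♭ minor seventh has G♭ as its 3rd.
From G to G♭: 11 semitones over an octave = diminished.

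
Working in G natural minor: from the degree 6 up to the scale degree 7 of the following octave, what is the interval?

The scale runs G A Bb C D Eb F.
Degree 6 = Eb; 7th degree (up an octave) = F.
Eb up to F spans 9 letter names and 14 semitones — a major ninth.

major ninth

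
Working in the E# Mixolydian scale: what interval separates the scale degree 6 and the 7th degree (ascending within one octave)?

E# mixolydian: E# F## G## A# B# C## D#.
That puts C## below D#.
2 letter names make it a second; at 1 semitone (a half step narrower than major) the quality is minor.

minor second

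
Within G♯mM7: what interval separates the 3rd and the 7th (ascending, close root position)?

G♯m(maj7) (G♯ minor-major seventh) is spelled G♯–B–D♯–F𝄪.
3rd = B; 7th = F𝄪.
5 letter names make it a fifth; at 8 semitones (a half step wider than perfect) the quality is augmented.

A5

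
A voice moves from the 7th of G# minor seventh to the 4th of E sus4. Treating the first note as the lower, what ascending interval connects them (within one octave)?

The 7th of G# minor seventh is F#; the 4th of E sus4 is A.
F# up to A is 3 semitones, a half step narrower than a major third, so the interval is minor.

m3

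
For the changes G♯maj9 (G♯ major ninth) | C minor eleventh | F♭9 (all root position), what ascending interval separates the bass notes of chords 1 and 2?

The roots are G♯ and C.
4 letter names make it a fourth; at 4 semitones (a half step narrower than perfect) the quality is diminished.

d4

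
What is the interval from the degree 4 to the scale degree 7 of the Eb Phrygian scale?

perfect fourth

Eb phrygian: Eb Fb Gb Ab Bb Cb Db.
Degree 4 = Ab; degree 7 = Db.
Counting 4 letters and 5 half steps from Ab gives a perfect fourth.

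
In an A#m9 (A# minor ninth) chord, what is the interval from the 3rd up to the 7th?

perfect fifth

The chord tones of A#min9 are A#, C#, E#, G#, B#.
3rd = C#; 7th = G#.
C# up to G# spans 5 letter names and 7 semitones — a perfect fifth.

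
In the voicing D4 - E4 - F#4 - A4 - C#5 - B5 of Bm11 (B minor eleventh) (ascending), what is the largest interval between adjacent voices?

Adjacent intervals: D4→E4 = major second; E4→F#4 = major second; F#4→A4 = minor third; A4→C#5 = major third; C#5→B5 = minor seventh.
The largest is C#5 to B5, a minor seventh (10 semitones).

m7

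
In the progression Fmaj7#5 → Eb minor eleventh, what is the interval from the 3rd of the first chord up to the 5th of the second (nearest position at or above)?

minor second

Fmaj7#5 has A as its 3rd, and Eb minor eleventh has Bb as its 5th.
2 letter names make it a second; at 1 semitone (a half step narrower than major) the quality is minor.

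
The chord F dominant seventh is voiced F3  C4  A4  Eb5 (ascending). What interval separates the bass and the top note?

minor fourteenth

The outer voices are F3 and Eb5.
14 letter names make it a fourteenth; at 22 semitones (a half step narrower than major) the quality is minor.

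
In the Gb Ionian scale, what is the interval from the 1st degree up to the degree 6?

major sixth

The scale runs Gb Ab Bb Cb Db Eb F.
1st degree = Gb; degree 6 = Eb.
Gb up to Eb spans 6 letter names and 9 semitones — a major sixth.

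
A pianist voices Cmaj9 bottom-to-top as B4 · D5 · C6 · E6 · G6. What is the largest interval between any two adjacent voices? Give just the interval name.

minor seventh

Adjacent intervals: B4→D5 = minor third; D5→C6 = minor seventh; C6→E6 = major third; E6→G6 = minor third.
The largest is D5 to C6, a minor seventh (10 semitones).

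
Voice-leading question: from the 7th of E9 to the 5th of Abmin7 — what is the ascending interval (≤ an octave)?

minor 2nd

The 7th of E9 is D; the 5th of Abmin7 is Eb.
From D to Eb: 1 semitone over a second = minor.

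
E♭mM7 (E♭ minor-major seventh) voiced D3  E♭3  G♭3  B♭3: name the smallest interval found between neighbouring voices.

minor second

Adjacent intervals: D3→E♭3 = minor second; E♭3→G♭3 = minor third; G♭3→B♭3 = major third.
The smallest is D3 to E♭3, a minor second (1 semitone).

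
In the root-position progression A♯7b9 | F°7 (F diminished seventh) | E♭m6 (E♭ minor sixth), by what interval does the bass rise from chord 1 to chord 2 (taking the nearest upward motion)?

The roots are A♯ and F.
A♯ up to F is 7 semitones, a whole step narrower than a major sixth, so the interval is diminished.

diminished sixth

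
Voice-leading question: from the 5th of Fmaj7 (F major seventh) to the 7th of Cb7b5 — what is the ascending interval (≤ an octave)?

Fmaj7 (F major seventh) has C as its 5th, and Cb7b5 has Bbb as its 7th.
7 letter names make it a seventh; at 9 semitones (a whole step narrower than major) the quality is diminished.

diminished seventh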